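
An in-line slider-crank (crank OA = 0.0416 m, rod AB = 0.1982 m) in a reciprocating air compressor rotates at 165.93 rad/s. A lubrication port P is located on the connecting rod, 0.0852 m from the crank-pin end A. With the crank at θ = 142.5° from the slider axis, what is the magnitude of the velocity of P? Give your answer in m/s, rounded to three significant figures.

ω = 165.9 rad/s.  Crank-pin speed |V_A| = rω = 6.9027 m/s, perpendicular to OA.
Rod angle: sinφ = −(r/L) sinθ ⇒ φ = -7.341°; ω_rod = −rω cosθ/√(L²−r²sin²θ) = +27.858 rad/s.
V_P = V_A + ω_rod × AP, with AP = 0.0852 m along the rod.
Components: V_Px = −rω sinθ − a·ω_rod·sinφ = -3.8988 m/s;  V_Py = rω cosθ + a·ω_rod·cosφ = -3.1222 m/s.
|V_P| = √(V_Px² + V_Py²) = 4.9949 m/s.

4.99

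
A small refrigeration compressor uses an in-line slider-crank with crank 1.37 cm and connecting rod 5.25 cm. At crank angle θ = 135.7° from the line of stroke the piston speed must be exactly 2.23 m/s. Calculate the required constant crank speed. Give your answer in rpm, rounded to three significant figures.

2750

For an in-line slider-crank, |v_piston| = rω|sinθ|·[1 + r cosθ/√(L² − r² sin²θ)].
With r = 0.0137 m, L = 0.0525 m, θ = 135.7°: the bracketed kinematic factor |dx/dθ| = 0.0077509 m.
ω = v/|dx/dθ| = 2.23/0.0077509 = 287.71 rad/s.
N = 60ω/(2π) = 2747.4 rpm.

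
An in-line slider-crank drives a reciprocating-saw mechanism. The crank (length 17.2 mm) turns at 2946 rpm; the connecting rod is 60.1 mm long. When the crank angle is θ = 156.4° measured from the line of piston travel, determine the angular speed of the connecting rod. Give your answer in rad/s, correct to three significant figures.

81.4

ω = 308.5 rad/s (converted from 2946 rpm).
The rod makes angle φ with the slider axis where L sinφ = r sinθ; differentiating, L cosφ·φ̇ = r ω cosθ.
L cosφ = √(L² − r² sin²θ) = 0.059704 m.
|ω_rod| = r ω |cosθ| / √(L² − r² sin²θ) = 0.0172·308.5·0.91636/0.059704 = 81.443 rad/s.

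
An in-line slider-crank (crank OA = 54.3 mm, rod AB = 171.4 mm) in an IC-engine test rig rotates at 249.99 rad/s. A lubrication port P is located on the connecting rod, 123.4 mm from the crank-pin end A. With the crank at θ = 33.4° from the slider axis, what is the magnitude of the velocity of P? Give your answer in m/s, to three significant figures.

9.47

ω = 250 rad/s.  Crank-pin speed |V_A| = rω = 13.574 m/s, perpendicular to OA.
Rod angle: sinφ = −(r/L) sinθ ⇒ φ = -10.043°; ω_rod = −rω cosθ/√(L²−r²sin²θ) = -67.147 rad/s.
V_P = V_A + ω_rod × AP, with AP = 0.1234 m along the rod.
Components: V_Px = −rω sinθ − a·ω_rod·sinφ = -8.9175 m/s;  V_Py = rω cosθ + a·ω_rod·cosφ = +3.1737 m/s.
|V_P| = √(V_Px² + V_Py²) = 9.4654 m/s.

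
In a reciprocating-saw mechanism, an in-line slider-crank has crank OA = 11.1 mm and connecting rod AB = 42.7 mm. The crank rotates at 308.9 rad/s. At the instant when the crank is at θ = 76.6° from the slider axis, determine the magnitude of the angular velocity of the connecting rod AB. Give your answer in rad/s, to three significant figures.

19.2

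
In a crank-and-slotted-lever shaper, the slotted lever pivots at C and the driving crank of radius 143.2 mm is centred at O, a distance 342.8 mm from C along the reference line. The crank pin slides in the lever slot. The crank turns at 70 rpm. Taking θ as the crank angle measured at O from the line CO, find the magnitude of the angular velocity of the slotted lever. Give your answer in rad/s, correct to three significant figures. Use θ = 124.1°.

0.620

ω = 7.33 rad/s (from 70 rpm).
Crank pin A relative to C: A = (d + r cosθ, r sinθ); lever angle φ = atan2(r sinθ, d + r cosθ).
Differentiating tanφ: φ̇ = rω(d cosθ + r)/(d² + r² + 2dr cosθ).
d² + r² + 2dr cosθ = |CA|² = 0.0829757 m²;  d cosθ + r = -0.048987 m.
|ω_lever| = |0.1432·7.33·-0.048987| / 0.0829757 = 0.61973 rad/s.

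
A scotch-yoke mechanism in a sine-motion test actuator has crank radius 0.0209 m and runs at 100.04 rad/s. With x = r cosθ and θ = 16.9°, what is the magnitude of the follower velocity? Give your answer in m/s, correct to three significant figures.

0.608

ω = 100 rad/s
x = r cosθ ⇒ ẋ = −rω sinθ.
|v| = rω|sinθ| = 0.0209·100·|sin 16.9°| = 0.60781 m/s.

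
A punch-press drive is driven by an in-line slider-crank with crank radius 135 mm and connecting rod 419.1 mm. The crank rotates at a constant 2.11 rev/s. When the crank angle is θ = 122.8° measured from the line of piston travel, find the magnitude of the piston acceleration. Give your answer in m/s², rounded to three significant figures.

15.9

ω = 2π·2.11 = 13.26 rad/s
x(θ) = r cosθ + √(L² − r² sin²θ); with ω constant, a = ω²·d²x/dθ².
d²x/dθ² = −r cosθ − r²(cos2θ)/√u − r⁴ sin²2θ/(4u^{3/2}),  u = L² − r² sin²θ = 0.162768 m².
Substituting r = 0.135 m, L = 0.4191 m, θ = 122.8°: d²x/dθ² = +0.090743 m.
a = ω²·d²x/dθ² = (13.26)²·(+0.090743) = +15.949 m/s²;  |a| = 15.949 m/s².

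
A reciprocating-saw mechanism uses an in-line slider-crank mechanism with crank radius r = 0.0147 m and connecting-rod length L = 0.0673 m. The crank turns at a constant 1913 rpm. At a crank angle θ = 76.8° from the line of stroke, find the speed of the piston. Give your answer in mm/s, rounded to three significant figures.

3010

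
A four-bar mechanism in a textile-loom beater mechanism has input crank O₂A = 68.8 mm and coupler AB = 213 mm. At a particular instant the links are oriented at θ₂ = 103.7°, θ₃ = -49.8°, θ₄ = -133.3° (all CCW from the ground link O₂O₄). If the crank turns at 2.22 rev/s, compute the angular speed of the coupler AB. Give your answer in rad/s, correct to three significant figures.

ω₂ = 13.95 rad/s (from 2.22 rev/s).
Differentiating the loop-closure r₂e^{iθ₂}+r₃e^{iθ₃}=r₁+r₄e^{iθ₄} gives r₂ω₂e^{iθ₂}+r₃ω₃e^{iθ₃}=r₄ω₄e^{iθ₄}.
Eliminating the other unknown: ω₃ = r₂ω₂ sin(θ₄−θ₂) / [r₃ sin(θ₃−θ₄)].
Numerator sine = +0.83867; denominator sine = +0.99357.
Result = 0.0688·13.95·(+0.83867) / (0.213·(+0.99357)) = +3.8031 rad/s; magnitude 3.8031 rad/s.

3.80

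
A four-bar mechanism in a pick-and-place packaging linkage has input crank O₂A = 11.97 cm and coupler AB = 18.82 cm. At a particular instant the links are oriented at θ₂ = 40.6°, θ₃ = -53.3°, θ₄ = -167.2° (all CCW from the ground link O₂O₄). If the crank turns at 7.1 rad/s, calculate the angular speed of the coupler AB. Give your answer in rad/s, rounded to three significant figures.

ω₂ = 7.1 rad/s
Differentiating the loop-closure r₂e^{iθ₂}+r₃e^{iθ₃}=r₁+r₄e^{iθ₄} gives r₂ω₂e^{iθ₂}+r₃ω₃e^{iθ₃}=r₄ω₄e^{iθ₄}.
Eliminating the other unknown: ω₃ = r₂ω₂ sin(θ₄−θ₂) / [r₃ sin(θ₃−θ₄)].
Numerator sine = +0.46639; denominator sine = +0.91425.
Result = 0.1197·7.1·(+0.46639) / (0.1882·(+0.91425)) = +2.3036 rad/s; magnitude 2.3036 rad/s.

2.30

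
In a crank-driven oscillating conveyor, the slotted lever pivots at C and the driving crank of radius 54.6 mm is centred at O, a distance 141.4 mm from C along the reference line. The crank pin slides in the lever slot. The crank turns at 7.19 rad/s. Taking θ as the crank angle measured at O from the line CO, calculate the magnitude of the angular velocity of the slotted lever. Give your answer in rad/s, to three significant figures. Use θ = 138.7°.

1.78

ω = 7.19 rad/s
Crank pin A relative to C: A = (d + r cosθ, r sinθ); lever angle φ = atan2(r sinθ, d + r cosθ).
Differentiating tanφ: φ̇ = rω(d cosθ + r)/(d² + r² + 2dr cosθ).
d² + r² + 2dr cosθ = |CA|² = 0.0113749 m²;  d cosθ + r = -0.051629 m.
|ω_lever| = |0.0546·7.19·-0.051629| / 0.0113749 = 1.7818 rad/s.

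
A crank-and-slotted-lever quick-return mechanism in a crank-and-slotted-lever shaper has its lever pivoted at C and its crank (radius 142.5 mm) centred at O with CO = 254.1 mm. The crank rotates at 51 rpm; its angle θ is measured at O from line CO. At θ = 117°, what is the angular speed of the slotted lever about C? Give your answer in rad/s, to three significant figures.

0.397

ω = 5.341 rad/s (from 51 rpm).
Crank pin A relative to C: A = (d + r cosθ, r sinθ); lever angle φ = atan2(r sinθ, d + r cosθ).
Differentiating tanφ: φ̇ = rω(d cosθ + r)/(d² + r² + 2dr cosθ).
d² + r² + 2dr cosθ = |CA|² = 0.0519957 m²;  d cosθ + r = +0.027141 m.
|ω_lever| = |0.1425·5.341·+0.027141| / 0.0519957 = 0.39726 rad/s.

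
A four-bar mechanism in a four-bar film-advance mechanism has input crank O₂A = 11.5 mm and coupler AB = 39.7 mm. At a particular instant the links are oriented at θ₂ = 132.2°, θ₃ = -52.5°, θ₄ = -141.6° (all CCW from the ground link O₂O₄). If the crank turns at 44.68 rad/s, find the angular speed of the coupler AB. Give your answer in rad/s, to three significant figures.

ω₂ = 44.68 rad/s
Differentiating the loop-closure r₂e^{iθ₂}+r₃e^{iθ₃}=r₁+r₄e^{iθ₄} gives r₂ω₂e^{iθ₂}+r₃ω₃e^{iθ₃}=r₄ω₄e^{iθ₄}.
Eliminating the other unknown: ω₃ = r₂ω₂ sin(θ₄−θ₂) / [r₃ sin(θ₃−θ₄)].
Numerator sine = +0.99780; denominator sine = +0.99988.
Result = 0.0115·44.68·(+0.99780) / (0.0397·(+0.99988)) = +12.916 rad/s; magnitude 12.916 rad/s.

12.9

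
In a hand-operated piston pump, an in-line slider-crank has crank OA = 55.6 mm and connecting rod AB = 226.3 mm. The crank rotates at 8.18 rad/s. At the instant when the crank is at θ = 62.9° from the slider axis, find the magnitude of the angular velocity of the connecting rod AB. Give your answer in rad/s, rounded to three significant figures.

0.938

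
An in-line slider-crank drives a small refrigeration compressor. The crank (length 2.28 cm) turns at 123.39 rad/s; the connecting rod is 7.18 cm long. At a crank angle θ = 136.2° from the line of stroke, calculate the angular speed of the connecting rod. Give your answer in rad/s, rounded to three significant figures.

ω = 123.4 rad/s
The rod makes angle φ with the slider axis where L sinφ = r sinθ; differentiating, L cosφ·φ̇ = r ω cosθ.
L cosφ = √(L² − r² sin²θ) = 0.070044 m.
|ω_rod| = r ω |cosθ| / √(L² − r² sin²θ) = 0.0228·123.4·0.72176/0.070044 = 28.989 rad/s.

29.0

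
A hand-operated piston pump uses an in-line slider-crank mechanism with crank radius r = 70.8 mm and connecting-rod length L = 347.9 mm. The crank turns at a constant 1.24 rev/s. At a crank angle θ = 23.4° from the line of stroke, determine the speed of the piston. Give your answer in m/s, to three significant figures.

0.260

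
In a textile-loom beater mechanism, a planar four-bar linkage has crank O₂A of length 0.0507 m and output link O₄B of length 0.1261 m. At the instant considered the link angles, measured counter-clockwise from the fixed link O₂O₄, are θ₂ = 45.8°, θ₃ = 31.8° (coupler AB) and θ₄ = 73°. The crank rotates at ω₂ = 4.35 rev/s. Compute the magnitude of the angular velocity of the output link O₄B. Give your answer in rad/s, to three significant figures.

ω₂ = 27.33 rad/s (from 4.35 rev/s).
Differentiating the loop-closure r₂e^{iθ₂}+r₃e^{iθ₃}=r₁+r₄e^{iθ₄} gives r₂ω₂e^{iθ₂}+r₃ω₃e^{iθ₃}=r₄ω₄e^{iθ₄}.
Eliminating the other unknown: ω₄ = r₂ω₂ sin(θ₂−θ₃) / [r₄ sin(θ₄−θ₃)].
Numerator sine = +0.24192; denominator sine = +0.65869.
Result = 0.0507·27.33·(+0.24192) / (0.1261·(+0.65869)) = +4.036 rad/s; magnitude 4.036 rad/s.

4.04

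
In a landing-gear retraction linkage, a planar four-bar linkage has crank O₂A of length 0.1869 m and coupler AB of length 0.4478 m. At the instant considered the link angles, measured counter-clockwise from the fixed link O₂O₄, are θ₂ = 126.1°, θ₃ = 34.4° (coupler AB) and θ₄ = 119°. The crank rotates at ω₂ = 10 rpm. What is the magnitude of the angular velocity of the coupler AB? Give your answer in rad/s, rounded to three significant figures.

0.0543

ω₂ = 1.047 rad/s (from 10 rpm).
Differentiating the loop-closure r₂e^{iθ₂}+r₃e^{iθ₃}=r₁+r₄e^{iθ₄} gives r₂ω₂e^{iθ₂}+r₃ω₃e^{iθ₃}=r₄ω₄e^{iθ₄}.
Eliminating the other unknown: ω₃ = r₂ω₂ sin(θ₄−θ₂) / [r₃ sin(θ₃−θ₄)].
Numerator sine = -0.12360; denominator sine = -0.99556.
Result = 0.1869·1.047·(-0.12360) / (0.4478·(-0.99556)) = +0.054264 rad/s; magnitude 0.054264 rad/s.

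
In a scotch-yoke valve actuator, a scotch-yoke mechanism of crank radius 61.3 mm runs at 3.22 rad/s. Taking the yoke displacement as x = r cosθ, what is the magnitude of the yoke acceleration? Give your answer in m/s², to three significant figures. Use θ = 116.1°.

ω = 3.22 rad/s
x = r cosθ ⇒ ẍ = −rω² cosθ (ω constant).
|a| = rω²|cosθ| = 0.0613·(3.22)²·|cos 116.1°| = 0.27962 m/s².

0.280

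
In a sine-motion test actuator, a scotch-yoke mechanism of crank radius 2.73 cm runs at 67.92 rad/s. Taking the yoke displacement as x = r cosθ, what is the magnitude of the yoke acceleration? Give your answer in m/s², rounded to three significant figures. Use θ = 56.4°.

ω = 67.92 rad/s
x = r cosθ ⇒ ẍ = −rω² cosθ (ω constant).
|a| = rω²|cosθ| = 0.0273·(67.92)²·|cos 56.4°| = 69.693 m/s².

69.7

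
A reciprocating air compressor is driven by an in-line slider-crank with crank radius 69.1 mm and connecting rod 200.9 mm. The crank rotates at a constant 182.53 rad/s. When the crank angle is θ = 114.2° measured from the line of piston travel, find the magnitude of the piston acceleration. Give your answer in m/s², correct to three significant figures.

1480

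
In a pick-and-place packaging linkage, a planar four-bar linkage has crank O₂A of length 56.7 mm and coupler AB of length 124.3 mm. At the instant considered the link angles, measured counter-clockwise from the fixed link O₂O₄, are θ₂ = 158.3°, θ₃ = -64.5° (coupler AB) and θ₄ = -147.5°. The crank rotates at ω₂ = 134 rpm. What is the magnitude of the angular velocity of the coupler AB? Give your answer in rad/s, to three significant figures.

ω₂ = 14.03 rad/s (from 134 rpm).
Differentiating the loop-closure r₂e^{iθ₂}+r₃e^{iθ₃}=r₁+r₄e^{iθ₄} gives r₂ω₂e^{iθ₂}+r₃ω₃e^{iθ₃}=r₄ω₄e^{iθ₄}.
Eliminating the other unknown: ω₃ = r₂ω₂ sin(θ₄−θ₂) / [r₃ sin(θ₃−θ₄)].
Numerator sine = +0.81106; denominator sine = +0.99255.
Result = 0.0567·14.03·(+0.81106) / (0.1243·(+0.99255)) = +5.2306 rad/s; magnitude 5.2306 rad/s.

5.23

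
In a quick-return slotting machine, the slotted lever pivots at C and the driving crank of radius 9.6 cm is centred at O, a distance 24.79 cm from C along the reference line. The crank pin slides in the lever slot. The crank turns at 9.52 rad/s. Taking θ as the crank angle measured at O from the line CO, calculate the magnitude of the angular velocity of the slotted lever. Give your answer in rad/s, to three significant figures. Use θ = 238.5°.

0.669

ω = 9.52 rad/s
Crank pin A relative to C: A = (d + r cosθ, r sinθ); lever angle φ = atan2(r sinθ, d + r cosθ).
Differentiating tanφ: φ̇ = rω(d cosθ + r)/(d² + r² + 2dr cosθ).
d² + r² + 2dr cosθ = |CA|² = 0.0458012 m²;  d cosθ + r = -0.033527 m.
|ω_lever| = |0.096·9.52·-0.033527| / 0.0458012 = 0.66901 rad/s.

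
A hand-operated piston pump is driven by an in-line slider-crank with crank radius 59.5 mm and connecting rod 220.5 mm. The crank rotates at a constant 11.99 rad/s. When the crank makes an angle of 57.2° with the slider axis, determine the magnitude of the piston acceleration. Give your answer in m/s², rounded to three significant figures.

3.69

ω = 11.99 rad/s
x(θ) = r cosθ + √(L² − r² sin²θ); with ω constant, a = ω²·d²x/dθ².
d²x/dθ² = −r cosθ − r²(cos2θ)/√u − r⁴ sin²2θ/(4u^{3/2}),  u = L² − r² sin²θ = 0.0461189 m².
Substituting r = 0.0595 m, L = 0.2205 m, θ = 57.2°: d²x/dθ² = -0.025684 m.
a = ω²·d²x/dθ² = (11.99)²·(-0.025684) = -3.6923 m/s²;  |a| = 3.6923 m/s².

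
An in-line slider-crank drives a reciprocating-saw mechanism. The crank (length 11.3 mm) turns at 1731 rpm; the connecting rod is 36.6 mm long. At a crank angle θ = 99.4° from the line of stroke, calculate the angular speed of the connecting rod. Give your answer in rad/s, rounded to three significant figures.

ω = 181.3 rad/s (converted from 1731 rpm).
The rod makes angle φ with the slider axis where L sinφ = r sinθ; differentiating, L cosφ·φ̇ = r ω cosθ.
L cosφ = √(L² − r² sin²θ) = 0.034861 m.
|ω_rod| = r ω |cosθ| / √(L² − r² sin²θ) = 0.0113·181.3·0.16333/0.034861 = 9.5967 rad/s.

9.60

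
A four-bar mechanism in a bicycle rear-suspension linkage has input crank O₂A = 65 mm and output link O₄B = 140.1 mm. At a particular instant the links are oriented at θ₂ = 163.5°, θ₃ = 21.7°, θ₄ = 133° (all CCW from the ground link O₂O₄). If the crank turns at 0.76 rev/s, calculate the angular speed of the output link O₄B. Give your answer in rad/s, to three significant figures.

1.47

ω₂ = 4.775 rad/s (from 0.76 rev/s).
Differentiating the loop-closure r₂e^{iθ₂}+r₃e^{iθ₃}=r₁+r₄e^{iθ₄} gives r₂ω₂e^{iθ₂}+r₃ω₃e^{iθ₃}=r₄ω₄e^{iθ₄}.
Eliminating the other unknown: ω₄ = r₂ω₂ sin(θ₂−θ₃) / [r₄ sin(θ₄−θ₃)].
Numerator sine = +0.61841; denominator sine = +0.93169.
Result = 0.065·4.775·(+0.61841) / (0.1401·(+0.93169)) = +1.4705 rad/s; magnitude 1.4705 rad/s.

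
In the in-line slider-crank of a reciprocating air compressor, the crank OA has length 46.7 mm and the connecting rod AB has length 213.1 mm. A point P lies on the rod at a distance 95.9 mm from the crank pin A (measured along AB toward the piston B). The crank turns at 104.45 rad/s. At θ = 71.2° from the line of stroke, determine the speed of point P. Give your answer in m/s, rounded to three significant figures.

ω = 104.5 rad/s.  Crank-pin speed |V_A| = rω = 4.8778 m/s, perpendicular to OA.
Rod angle: sinφ = −(r/L) sinθ ⇒ φ = -11.973°; ω_rod = −rω cosθ/√(L²−r²sin²θ) = -7.5406 rad/s.
V_P = V_A + ω_rod × AP, with AP = 0.0959 m along the rod.
Components: V_Px = −rω sinθ − a·ω_rod·sinφ = -4.7676 m/s;  V_Py = rω cosθ + a·ω_rod·cosφ = +0.86454 m/s.
|V_P| = √(V_Px² + V_Py²) = 4.8454 m/s.

4.85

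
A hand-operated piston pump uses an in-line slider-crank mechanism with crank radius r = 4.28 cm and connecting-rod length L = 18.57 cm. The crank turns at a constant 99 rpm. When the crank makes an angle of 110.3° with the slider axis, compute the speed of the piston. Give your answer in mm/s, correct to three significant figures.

382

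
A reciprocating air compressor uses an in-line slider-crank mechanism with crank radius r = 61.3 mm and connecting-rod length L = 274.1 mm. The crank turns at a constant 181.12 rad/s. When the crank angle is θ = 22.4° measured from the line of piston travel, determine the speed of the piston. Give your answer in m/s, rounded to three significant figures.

ω = 181.1 rad/s
For an in-line slider-crank, x = r cosθ + √(L² − r² sin²θ), so v = −rω sinθ·[1 + r cosθ/√(L² − r² sin²θ)].
With r = 0.0613 m, L = 0.2741 m, θ = 22.4°: √(L² − r² sin²θ) = 0.2731 m.
v = −0.0613·181.1·0.38107·[1 + 0.0613·0.92455/0.2731] = -5.1089 m/s.
|v| = 5.1089 m/s.

5.11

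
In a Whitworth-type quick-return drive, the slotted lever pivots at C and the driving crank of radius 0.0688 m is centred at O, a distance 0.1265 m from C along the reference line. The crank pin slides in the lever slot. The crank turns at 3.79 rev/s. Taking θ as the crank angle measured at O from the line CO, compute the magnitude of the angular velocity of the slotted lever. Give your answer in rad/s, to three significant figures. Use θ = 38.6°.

8.00

ω = 23.81 rad/s (from 3.79 rev/s).
Crank pin A relative to C: A = (d + r cosθ, r sinθ); lever angle φ = atan2(r sinθ, d + r cosθ).
Differentiating tanφ: φ̇ = rω(d cosθ + r)/(d² + r² + 2dr cosθ).
d² + r² + 2dr cosθ = |CA|² = 0.0343391 m²;  d cosθ + r = +0.16766 m.
|ω_lever| = |0.0688·23.81·+0.16766| / 0.0343391 = 7.9993 rad/s.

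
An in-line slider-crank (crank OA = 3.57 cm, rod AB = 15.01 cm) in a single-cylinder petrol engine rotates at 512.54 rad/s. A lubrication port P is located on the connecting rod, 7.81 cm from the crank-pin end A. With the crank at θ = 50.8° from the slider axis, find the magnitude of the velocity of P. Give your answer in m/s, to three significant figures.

ω = 512.5 rad/s.  Crank-pin speed |V_A| = rω = 18.298 m/s, perpendicular to OA.
Rod angle: sinφ = −(r/L) sinθ ⇒ φ = -10.621°; ω_rod = −rω cosθ/√(L²−r²sin²θ) = -78.389 rad/s.
V_P = V_A + ω_rod × AP, with AP = 0.0781 m along the rod.
Components: V_Px = −rω sinθ − a·ω_rod·sinφ = -15.308 m/s;  V_Py = rω cosθ + a·ω_rod·cosφ = +5.5473 m/s.
|V_P| = √(V_Px² + V_Py²) = 16.282 m/s.

16.3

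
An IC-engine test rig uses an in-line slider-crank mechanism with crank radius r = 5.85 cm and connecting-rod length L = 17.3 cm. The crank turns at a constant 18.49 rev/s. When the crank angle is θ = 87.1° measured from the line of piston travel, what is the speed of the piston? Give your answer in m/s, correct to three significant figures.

ω = 2π·18.5 = 116.2 rad/s
For an in-line slider-crank, x = r cosθ + √(L² − r² sin²θ), so v = −rω sinθ·[1 + r cosθ/√(L² − r² sin²θ)].
With r = 0.0585 m, L = 0.173 m, θ = 87.1°: √(L² − r² sin²θ) = 0.16284 m.
v = −0.0585·116.2·0.99872·[1 + 0.0585·0.05059/0.16284] = -6.911 m/s.
|v| = 6.911 m/s.

6.91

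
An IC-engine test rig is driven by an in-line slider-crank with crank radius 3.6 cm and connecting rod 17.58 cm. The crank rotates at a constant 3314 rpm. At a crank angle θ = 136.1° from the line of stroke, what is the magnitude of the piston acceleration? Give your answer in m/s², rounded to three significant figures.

3080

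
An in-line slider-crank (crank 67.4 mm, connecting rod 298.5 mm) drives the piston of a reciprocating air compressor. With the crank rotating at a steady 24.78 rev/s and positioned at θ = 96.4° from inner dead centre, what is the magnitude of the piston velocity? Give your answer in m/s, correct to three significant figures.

10.2

ω = 2π·24.8 = 155.7 rad/s
For an in-line slider-crank, x = r cosθ + √(L² − r² sin²θ), so v = −rω sinθ·[1 + r cosθ/√(L² − r² sin²θ)].
With r = 0.0674 m, L = 0.2985 m, θ = 96.4°: √(L² − r² sin²θ) = 0.29089 m.
v = −0.0674·155.7·0.99377·[1 + 0.0674·-0.11147/0.29089] = -10.159 m/s.
|v| = 10.159 m/s.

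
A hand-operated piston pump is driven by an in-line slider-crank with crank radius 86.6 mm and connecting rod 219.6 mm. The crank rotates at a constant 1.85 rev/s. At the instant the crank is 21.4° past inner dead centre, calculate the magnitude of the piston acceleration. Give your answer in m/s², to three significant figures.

14.4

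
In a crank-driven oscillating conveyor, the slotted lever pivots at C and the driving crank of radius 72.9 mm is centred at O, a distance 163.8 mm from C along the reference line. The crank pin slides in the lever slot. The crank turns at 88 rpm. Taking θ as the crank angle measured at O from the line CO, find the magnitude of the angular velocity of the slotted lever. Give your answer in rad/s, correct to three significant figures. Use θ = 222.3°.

2.24

ω = 9.215 rad/s (from 88 rpm).
Crank pin A relative to C: A = (d + r cosθ, r sinθ); lever angle φ = atan2(r sinθ, d + r cosθ).
Differentiating tanφ: φ̇ = rω(d cosθ + r)/(d² + r² + 2dr cosθ).
d² + r² + 2dr cosθ = |CA|² = 0.014481 m²;  d cosθ + r = -0.048252 m.
|ω_lever| = |0.0729·9.215·-0.048252| / 0.014481 = 2.2385 rad/s.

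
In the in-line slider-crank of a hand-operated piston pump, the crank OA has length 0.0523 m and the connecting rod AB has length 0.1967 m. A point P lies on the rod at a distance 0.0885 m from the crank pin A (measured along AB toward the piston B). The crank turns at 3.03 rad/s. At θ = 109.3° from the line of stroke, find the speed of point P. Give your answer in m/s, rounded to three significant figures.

ω = 3.03 rad/s.  Crank-pin speed |V_A| = rω = 0.15847 m/s, perpendicular to OA.
Rod angle: sinφ = −(r/L) sinθ ⇒ φ = -14.533°; ω_rod = −rω cosθ/√(L²−r²sin²θ) = +0.27508 rad/s.
V_P = V_A + ω_rod × AP, with AP = 0.0885 m along the rod.
Components: V_Px = −rω sinθ − a·ω_rod·sinφ = -0.14345 m/s;  V_Py = rω cosθ + a·ω_rod·cosφ = -0.028811 m/s.
|V_P| = √(V_Px² + V_Py²) = 0.14632 m/s.

0.146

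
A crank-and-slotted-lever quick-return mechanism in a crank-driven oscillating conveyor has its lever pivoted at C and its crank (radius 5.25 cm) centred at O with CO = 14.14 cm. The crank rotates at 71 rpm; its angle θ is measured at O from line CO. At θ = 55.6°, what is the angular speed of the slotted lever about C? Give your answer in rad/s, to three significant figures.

1.66

ω = 7.435 rad/s (from 71 rpm).
Crank pin A relative to C: A = (d + r cosθ, r sinθ); lever angle φ = atan2(r sinθ, d + r cosθ).
Differentiating tanφ: φ̇ = rω(d cosθ + r)/(d² + r² + 2dr cosθ).
d² + r² + 2dr cosθ = |CA|² = 0.0311383 m²;  d cosθ + r = +0.13239 m.
|ω_lever| = |0.0525·7.435·+0.13239| / 0.0311383 = 1.6596 rad/s.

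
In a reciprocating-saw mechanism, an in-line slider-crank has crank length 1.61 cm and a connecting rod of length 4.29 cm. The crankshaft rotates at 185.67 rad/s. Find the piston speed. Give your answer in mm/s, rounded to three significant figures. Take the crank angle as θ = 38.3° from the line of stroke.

2410

ω = 185.7 rad/s
For an in-line slider-crank, x = r cosθ + √(L² − r² sin²θ), so v = −rω sinθ·[1 + r cosθ/√(L² − r² sin²θ)].
With r = 0.0161 m, L = 0.0429 m, θ = 38.3°: √(L² − r² sin²θ) = 0.041723 m.
v = −0.0161·185.7·0.61978·[1 + 0.0161·0.78478/0.041723] = -2.4137 m/s.
|v| = 2.4137 m/s = 2413.7 mm/s.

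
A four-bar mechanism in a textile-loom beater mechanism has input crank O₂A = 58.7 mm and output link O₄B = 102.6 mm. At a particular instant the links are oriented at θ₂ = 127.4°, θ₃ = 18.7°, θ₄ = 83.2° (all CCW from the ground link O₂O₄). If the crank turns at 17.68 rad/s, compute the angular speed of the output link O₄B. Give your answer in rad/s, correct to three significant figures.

ω₂ = 17.68 rad/s
Differentiating the loop-closure r₂e^{iθ₂}+r₃e^{iθ₃}=r₁+r₄e^{iθ₄} gives r₂ω₂e^{iθ₂}+r₃ω₃e^{iθ₃}=r₄ω₄e^{iθ₄}.
Eliminating the other unknown: ω₄ = r₂ω₂ sin(θ₂−θ₃) / [r₄ sin(θ₄−θ₃)].
Numerator sine = +0.94721; denominator sine = +0.90259.
Result = 0.0587·17.68·(+0.94721) / (0.1026·(+0.90259)) = +10.615 rad/s; magnitude 10.615 rad/s.

10.6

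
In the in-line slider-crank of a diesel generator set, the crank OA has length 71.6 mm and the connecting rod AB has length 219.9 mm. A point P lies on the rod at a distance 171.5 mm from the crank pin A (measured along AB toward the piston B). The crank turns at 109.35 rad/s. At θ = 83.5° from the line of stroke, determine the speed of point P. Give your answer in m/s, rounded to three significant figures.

ω = 109.3 rad/s.  Crank-pin speed |V_A| = rω = 7.8295 m/s, perpendicular to OA.
Rod angle: sinφ = −(r/L) sinθ ⇒ φ = -18.875°; ω_rod = −rω cosθ/√(L²−r²sin²θ) = -4.2596 rad/s.
V_P = V_A + ω_rod × AP, with AP = 0.1715 m along the rod.
Components: V_Px = −rω sinθ − a·ω_rod·sinφ = -8.0155 m/s;  V_Py = rω cosθ + a·ω_rod·cosφ = +0.19508 m/s.
|V_P| = √(V_Px² + V_Py²) = 8.0178 m/s.

8.02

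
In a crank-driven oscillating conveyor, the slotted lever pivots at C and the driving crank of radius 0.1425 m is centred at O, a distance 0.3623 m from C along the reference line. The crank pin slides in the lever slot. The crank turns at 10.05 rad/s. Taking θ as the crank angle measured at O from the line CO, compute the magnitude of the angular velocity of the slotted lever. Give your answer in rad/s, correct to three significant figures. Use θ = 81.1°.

ω = 10.05 rad/s
Crank pin A relative to C: A = (d + r cosθ, r sinθ); lever angle φ = atan2(r sinθ, d + r cosθ).
Differentiating tanφ: φ̇ = rω(d cosθ + r)/(d² + r² + 2dr cosθ).
d² + r² + 2dr cosθ = |CA|² = 0.167542 m²;  d cosθ + r = +0.19855 m.
|ω_lever| = |0.1425·10.05·+0.19855| / 0.167542 = 1.6972 rad/s.

1.70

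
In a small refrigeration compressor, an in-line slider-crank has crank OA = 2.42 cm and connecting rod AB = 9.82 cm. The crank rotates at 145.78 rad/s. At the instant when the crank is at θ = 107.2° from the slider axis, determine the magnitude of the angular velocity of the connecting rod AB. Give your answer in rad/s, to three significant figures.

10.9

ω = 145.8 rad/s
The rod makes angle φ with the slider axis where L sinφ = r sinθ; differentiating, L cosφ·φ̇ = r ω cosθ.
L cosφ = √(L² − r² sin²θ) = 0.09544 m.
|ω_rod| = r ω |cosθ| / √(L² − r² sin²θ) = 0.0242·145.8·0.29571/0.09544 = 10.931 rad/s.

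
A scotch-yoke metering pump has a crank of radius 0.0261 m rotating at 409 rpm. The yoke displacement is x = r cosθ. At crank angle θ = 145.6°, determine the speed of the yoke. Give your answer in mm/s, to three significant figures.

ω = 42.83 rad/s (from 409 rpm).
x = r cosθ ⇒ ẋ = −rω sinθ.
|v| = rω|sinθ| = 0.0261·42.83·|sin 145.6°| = 0.63156 m/s = 631.56 mm/s.

632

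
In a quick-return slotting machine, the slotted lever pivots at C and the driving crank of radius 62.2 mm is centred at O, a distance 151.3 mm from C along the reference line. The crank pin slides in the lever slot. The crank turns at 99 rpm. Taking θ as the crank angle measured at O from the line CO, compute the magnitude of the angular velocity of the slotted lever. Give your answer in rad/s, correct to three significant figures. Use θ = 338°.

ω = 10.37 rad/s (from 99 rpm).
Crank pin A relative to C: A = (d + r cosθ, r sinθ); lever angle φ = atan2(r sinθ, d + r cosθ).
Differentiating tanφ: φ̇ = rω(d cosθ + r)/(d² + r² + 2dr cosθ).
d² + r² + 2dr cosθ = |CA|² = 0.0442117 m²;  d cosθ + r = +0.20248 m.
|ω_lever| = |0.0622·10.37·+0.20248| / 0.0442117 = 2.9533 rad/s.

2.95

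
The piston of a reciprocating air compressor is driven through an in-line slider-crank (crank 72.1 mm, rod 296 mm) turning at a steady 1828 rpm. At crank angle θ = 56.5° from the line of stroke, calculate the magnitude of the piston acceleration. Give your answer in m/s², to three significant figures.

ω = 2π·1828/60 = 191.4 rad/s
x(θ) = r cosθ + √(L² − r² sin²θ); with ω constant, a = ω²·d²x/dθ².
d²x/dθ² = −r cosθ − r²(cos2θ)/√u − r⁴ sin²2θ/(4u^{3/2}),  u = L² − r² sin²θ = 0.0840012 m².
Substituting r = 0.0721 m, L = 0.296 m, θ = 56.5°: d²x/dθ² = -0.033022 m.
a = ω²·d²x/dθ² = (191.4)²·(-0.033022) = -1210.1 m/s²;  |a| = 1210.1 m/s².

1210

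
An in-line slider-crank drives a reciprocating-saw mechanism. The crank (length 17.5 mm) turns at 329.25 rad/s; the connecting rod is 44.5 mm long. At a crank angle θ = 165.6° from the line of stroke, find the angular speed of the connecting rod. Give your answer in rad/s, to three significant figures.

ω = 329.2 rad/s
The rod makes angle φ with the slider axis where L sinφ = r sinθ; differentiating, L cosφ·φ̇ = r ω cosθ.
L cosφ = √(L² − r² sin²θ) = 0.044287 m.
|ω_rod| = r ω |cosθ| / √(L² − r² sin²θ) = 0.0175·329.2·0.96858/0.044287 = 126.02 rad/s.

126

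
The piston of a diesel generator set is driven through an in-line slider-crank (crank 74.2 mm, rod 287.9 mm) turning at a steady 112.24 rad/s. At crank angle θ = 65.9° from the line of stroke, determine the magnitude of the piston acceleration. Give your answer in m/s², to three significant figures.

ω = 112.2 rad/s
x(θ) = r cosθ + √(L² − r² sin²θ); with ω constant, a = ω²·d²x/dθ².
d²x/dθ² = −r cosθ − r²(cos2θ)/√u − r⁴ sin²2θ/(4u^{3/2}),  u = L² − r² sin²θ = 0.0782987 m².
Substituting r = 0.0742 m, L = 0.2879 m, θ = 65.9°: d²x/dθ² = -0.017376 m.
a = ω²·d²x/dθ² = (112.2)²·(-0.017376) = -218.9 m/s²;  |a| = 218.9 m/s².

219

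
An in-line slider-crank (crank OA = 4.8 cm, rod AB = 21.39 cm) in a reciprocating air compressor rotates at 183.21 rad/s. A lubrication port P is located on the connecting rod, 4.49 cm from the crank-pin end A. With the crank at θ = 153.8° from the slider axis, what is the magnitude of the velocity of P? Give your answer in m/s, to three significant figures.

ω = 183.2 rad/s.  Crank-pin speed |V_A| = rω = 8.7941 m/s, perpendicular to OA.
Rod angle: sinφ = −(r/L) sinθ ⇒ φ = -5.686°; ω_rod = −rω cosθ/√(L²−r²sin²θ) = +37.071 rad/s.
V_P = V_A + ω_rod × AP, with AP = 0.0449 m along the rod.
Components: V_Px = −rω sinθ − a·ω_rod·sinφ = -3.7177 m/s;  V_Py = rω cosθ + a·ω_rod·cosφ = -6.2342 m/s.
|V_P| = √(V_Px² + V_Py²) = 7.2586 m/s.

7.26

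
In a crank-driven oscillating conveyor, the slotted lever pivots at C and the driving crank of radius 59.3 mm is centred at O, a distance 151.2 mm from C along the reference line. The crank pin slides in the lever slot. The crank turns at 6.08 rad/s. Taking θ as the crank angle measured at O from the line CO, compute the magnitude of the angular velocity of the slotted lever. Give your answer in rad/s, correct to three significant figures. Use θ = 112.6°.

0.0221

ω = 6.08 rad/s
Crank pin A relative to C: A = (d + r cosθ, r sinθ); lever angle φ = atan2(r sinθ, d + r cosθ).
Differentiating tanφ: φ̇ = rω(d cosθ + r)/(d² + r² + 2dr cosθ).
d² + r² + 2dr cosθ = |CA|² = 0.0194866 m²;  d cosθ + r = +0.0011945 m.
|ω_lever| = |0.0593·6.08·+0.0011945| / 0.0194866 = 0.022102 rad/s.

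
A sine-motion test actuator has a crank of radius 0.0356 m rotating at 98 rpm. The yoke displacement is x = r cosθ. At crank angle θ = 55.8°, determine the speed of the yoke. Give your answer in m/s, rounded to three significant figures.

ω = 10.26 rad/s (from 98 rpm).
x = r cosθ ⇒ ẋ = −rω sinθ.
|v| = rω|sinθ| = 0.0356·10.26·|sin 55.8°| = 0.30217 m/s.

0.302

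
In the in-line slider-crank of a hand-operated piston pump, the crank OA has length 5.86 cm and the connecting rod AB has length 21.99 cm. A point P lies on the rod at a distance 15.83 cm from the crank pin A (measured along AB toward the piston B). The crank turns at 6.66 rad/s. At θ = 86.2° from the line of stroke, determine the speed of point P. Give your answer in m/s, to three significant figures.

ω = 6.66 rad/s.  Crank-pin speed |V_A| = rω = 0.39028 m/s, perpendicular to OA.
Rod angle: sinφ = −(r/L) sinθ ⇒ φ = -15.420°; ω_rod = −rω cosθ/√(L²−r²sin²θ) = -0.12201 rad/s.
V_P = V_A + ω_rod × AP, with AP = 0.1583 m along the rod.
Components: V_Px = −rω sinθ − a·ω_rod·sinφ = -0.39455 m/s;  V_Py = rω cosθ + a·ω_rod·cosφ = +0.0072455 m/s.
|V_P| = √(V_Px² + V_Py²) = 0.39462 m/s.

0.395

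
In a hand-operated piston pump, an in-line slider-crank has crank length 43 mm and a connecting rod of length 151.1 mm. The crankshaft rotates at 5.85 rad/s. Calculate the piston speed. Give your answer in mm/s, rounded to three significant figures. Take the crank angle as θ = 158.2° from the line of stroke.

ω = 5.85 rad/s
For an in-line slider-crank, x = r cosθ + √(L² − r² sin²θ), so v = −rω sinθ·[1 + r cosθ/√(L² − r² sin²θ)].
With r = 0.043 m, L = 0.1511 m, θ = 158.2°: √(L² − r² sin²θ) = 0.15025 m.
v = −0.043·5.85·0.37137·[1 + 0.043·-0.92849/0.15025] = -0.068595 m/s.
|v| = 0.068595 m/s = 68.595 mm/s.

68.6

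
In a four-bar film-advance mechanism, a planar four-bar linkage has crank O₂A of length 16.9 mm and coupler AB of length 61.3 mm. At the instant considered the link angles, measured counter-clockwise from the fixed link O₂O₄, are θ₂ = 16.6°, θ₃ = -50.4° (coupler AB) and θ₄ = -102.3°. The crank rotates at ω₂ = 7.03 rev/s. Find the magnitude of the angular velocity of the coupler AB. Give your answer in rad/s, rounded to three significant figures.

13.5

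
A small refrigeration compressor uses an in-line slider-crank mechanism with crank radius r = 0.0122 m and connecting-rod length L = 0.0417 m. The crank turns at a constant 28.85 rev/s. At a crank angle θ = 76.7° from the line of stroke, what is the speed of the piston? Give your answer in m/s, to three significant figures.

ω = 2π·28.9 = 181.3 rad/s
For an in-line slider-crank, x = r cosθ + √(L² − r² sin²θ), so v = −rω sinθ·[1 + r cosθ/√(L² − r² sin²θ)].
With r = 0.0122 m, L = 0.0417 m, θ = 76.7°: √(L² − r² sin²θ) = 0.039974 m.
v = −0.0122·181.3·0.97318·[1 + 0.0122·0.23005/0.039974] = -2.3033 m/s.
|v| = 2.3033 m/s.

2.30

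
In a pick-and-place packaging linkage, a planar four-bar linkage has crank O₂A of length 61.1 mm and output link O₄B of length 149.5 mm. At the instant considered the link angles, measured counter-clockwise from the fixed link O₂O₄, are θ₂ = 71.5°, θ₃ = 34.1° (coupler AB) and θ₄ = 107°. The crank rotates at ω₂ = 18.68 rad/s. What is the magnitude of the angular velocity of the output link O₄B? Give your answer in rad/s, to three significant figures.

ω₂ = 18.68 rad/s
Differentiating the loop-closure r₂e^{iθ₂}+r₃e^{iθ₃}=r₁+r₄e^{iθ₄} gives r₂ω₂e^{iθ₂}+r₃ω₃e^{iθ₃}=r₄ω₄e^{iθ₄}.
Eliminating the other unknown: ω₄ = r₂ω₂ sin(θ₂−θ₃) / [r₄ sin(θ₄−θ₃)].
Numerator sine = +0.60738; denominator sine = +0.95579.
Result = 0.0611·18.68·(+0.60738) / (0.1495·(+0.95579)) = +4.8514 rad/s; magnitude 4.8514 rad/s.

4.85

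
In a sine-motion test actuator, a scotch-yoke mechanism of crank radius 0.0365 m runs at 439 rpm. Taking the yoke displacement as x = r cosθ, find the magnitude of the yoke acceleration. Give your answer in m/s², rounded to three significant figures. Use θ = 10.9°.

ω = 45.97 rad/s (from 439 rpm).
x = r cosθ ⇒ ẍ = −rω² cosθ (ω constant).
|a| = rω²|cosθ| = 0.0365·(45.97)²·|cos 10.9°| = 75.748 m/s².

75.7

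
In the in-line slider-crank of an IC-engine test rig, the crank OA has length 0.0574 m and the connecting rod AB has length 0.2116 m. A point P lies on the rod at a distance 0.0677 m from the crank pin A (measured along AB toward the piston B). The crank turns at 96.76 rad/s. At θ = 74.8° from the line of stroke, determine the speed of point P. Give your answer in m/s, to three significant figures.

5.57

ω = 96.76 rad/s.  Crank-pin speed |V_A| = rω = 5.554 m/s, perpendicular to OA.
Rod angle: sinφ = −(r/L) sinθ ⇒ φ = -15.176°; ω_rod = −rω cosθ/√(L²−r²sin²θ) = -7.1305 rad/s.
V_P = V_A + ω_rod × AP, with AP = 0.0677 m along the rod.
Components: V_Px = −rω sinθ − a·ω_rod·sinφ = -5.4861 m/s;  V_Py = rω cosθ + a·ω_rod·cosφ = +0.9903 m/s.
|V_P| = √(V_Px² + V_Py²) = 5.5748 m/s.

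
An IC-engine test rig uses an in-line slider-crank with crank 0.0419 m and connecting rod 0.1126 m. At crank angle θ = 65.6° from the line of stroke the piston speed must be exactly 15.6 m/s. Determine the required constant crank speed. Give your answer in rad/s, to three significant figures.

351

For an in-line slider-crank, |v_piston| = rω|sinθ|·[1 + r cosθ/√(L² − r² sin²θ)].
With r = 0.0419 m, L = 0.1126 m, θ = 65.6°: the bracketed kinematic factor |dx/dθ| = 0.044392 m.
ω = v/|dx/dθ| = 15.6/0.044392 = 351.41 rad/s.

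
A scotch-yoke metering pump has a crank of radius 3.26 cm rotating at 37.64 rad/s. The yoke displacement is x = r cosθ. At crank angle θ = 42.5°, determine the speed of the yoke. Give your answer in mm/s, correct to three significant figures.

ω = 37.64 rad/s
x = r cosθ ⇒ ẋ = −rω sinθ.
|v| = rω|sinθ| = 0.0326·37.64·|sin 42.5°| = 0.82899 m/s = 828.99 mm/s.

829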